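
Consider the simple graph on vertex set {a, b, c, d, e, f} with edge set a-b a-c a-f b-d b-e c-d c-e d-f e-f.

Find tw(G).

3

A width-3 tree decomposition is:
Bags: B1 = {a, d, e, f}  B2 = {a, b, d, e}  B3 = {a, c, d, e}
Tree: B1–B2, B2–B3
Each bag holds 4 vertices, so the decomposition has width 3, which upper-bounds the treewidth. For the lower bound: the 4 vertex sets {d,f}, {a,b}, {e}, {c} are disjoint, each induces a connected subgraph, and every pair is joined by at least one edge of G. Contracting each set to a single vertex therefore yields K_{4} as a minor, and since treewidth is minor-monotone, tw(G) ≥ tw(K_{4}) = 3. The upper and lower bounds meet at 3, so that is the treewidth.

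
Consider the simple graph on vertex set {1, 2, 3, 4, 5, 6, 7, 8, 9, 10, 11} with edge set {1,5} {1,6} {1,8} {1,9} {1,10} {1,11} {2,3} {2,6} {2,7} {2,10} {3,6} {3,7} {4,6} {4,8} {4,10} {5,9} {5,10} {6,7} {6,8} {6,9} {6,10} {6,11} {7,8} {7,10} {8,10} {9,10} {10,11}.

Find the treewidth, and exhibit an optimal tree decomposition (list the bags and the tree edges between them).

Each bag holds 4 vertices, so the decomposition has width 3, which upper-bounds the treewidth. On the other hand G contains the 4-clique {1, 5, 9, 10}. A clique must lie in a single bag of any decomposition, so no decomposition can have width below 3. Hence tw(G) = 3 exactly.

Treewidth 3.
One optimal decomposition is:
Bags: B1 = {6, 7, 8, 10}  B2 = {1, 6, 8, 10}  B3 = {4, 6, 8, 10}  B4 = {1, 6, 9, 10}  B5 = {2, 6, 7, 10}  B6 = {1, 5, 9, 10}  B7 = {1, 6, 10, 11}  B8 = {2, 3, 6, 7}
Tree: B1–B2, B2–B3, B2–B4, B1–B5, B4–B6, B4–B7, B5–B8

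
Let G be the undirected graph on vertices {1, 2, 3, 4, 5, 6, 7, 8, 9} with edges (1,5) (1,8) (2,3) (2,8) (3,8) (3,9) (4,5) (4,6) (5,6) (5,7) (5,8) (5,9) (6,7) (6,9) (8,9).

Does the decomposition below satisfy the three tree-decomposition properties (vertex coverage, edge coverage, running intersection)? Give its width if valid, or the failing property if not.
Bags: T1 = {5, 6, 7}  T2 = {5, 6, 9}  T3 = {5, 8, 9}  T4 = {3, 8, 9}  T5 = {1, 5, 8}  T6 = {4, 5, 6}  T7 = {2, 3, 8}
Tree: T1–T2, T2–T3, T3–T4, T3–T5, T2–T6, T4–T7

Yes; width 2.

Checking the three conditions: (i) the bags cover all of {1, 2, 3, 4, 5, 6, 7, 8, 9}; (ii) for each edge, some bag contains both endpoints; (iii) the bags containing any fixed vertex form a subtree. All hold, so the decomposition is valid with width 3 − 1 = 2.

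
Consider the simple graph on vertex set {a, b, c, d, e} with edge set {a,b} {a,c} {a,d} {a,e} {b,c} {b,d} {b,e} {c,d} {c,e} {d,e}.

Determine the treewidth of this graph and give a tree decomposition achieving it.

With just one bag of size 5, the width is 5 − 1 = 4, so tw(G) ≤ 4. On the other hand G contains the 5-clique {a, b, c, d, e}. A clique must lie in a single bag of any decomposition, so no decomposition can have width below 4. Therefore the treewidth is 4.

Treewidth 4.
One such decomposition:
Bags: B1 = {a, b, c, d, e}
Tree: (single bag)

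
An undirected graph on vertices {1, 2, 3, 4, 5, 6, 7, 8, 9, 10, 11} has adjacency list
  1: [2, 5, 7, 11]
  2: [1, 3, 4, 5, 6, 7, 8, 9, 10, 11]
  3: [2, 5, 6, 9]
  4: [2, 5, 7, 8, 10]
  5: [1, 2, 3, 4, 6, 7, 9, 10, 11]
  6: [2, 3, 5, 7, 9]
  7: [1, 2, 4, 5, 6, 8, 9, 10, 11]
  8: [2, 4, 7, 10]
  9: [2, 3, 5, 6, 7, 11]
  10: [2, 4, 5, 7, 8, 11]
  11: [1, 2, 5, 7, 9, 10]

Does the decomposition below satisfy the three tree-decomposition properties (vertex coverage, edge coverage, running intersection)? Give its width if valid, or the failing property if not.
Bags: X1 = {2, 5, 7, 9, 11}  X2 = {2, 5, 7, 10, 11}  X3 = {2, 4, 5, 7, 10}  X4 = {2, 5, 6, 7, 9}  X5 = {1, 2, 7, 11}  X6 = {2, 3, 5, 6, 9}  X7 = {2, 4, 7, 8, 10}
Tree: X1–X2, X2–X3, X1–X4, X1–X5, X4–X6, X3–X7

No — edge (5,1) lies in no bag.

A tree decomposition must satisfy three properties: every vertex lies in some bag; for every edge, both endpoints lie together in some bag; and for every vertex, the bags containing it form a connected subtree. Here edge (5,1) lies in no bag, so the decomposition is invalid.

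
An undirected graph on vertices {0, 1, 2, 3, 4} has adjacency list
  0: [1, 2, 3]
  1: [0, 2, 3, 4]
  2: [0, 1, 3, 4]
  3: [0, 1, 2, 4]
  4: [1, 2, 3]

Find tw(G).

A width-3 tree decomposition is:
Bags: B1 = {1, 2, 3, 4}  B2 = {0, 1, 2, 3}
Tree: B1–B2
The largest bag has 4 vertices, giving width 3; this decomposition certifies tw(G) ≤ 3. Conversely, {0, 1, 2, 3} is a clique of size 4, and the vertices of any clique must share a bag in every tree decomposition; so some bag has ≥ 4 vertices and tw(G) ≥ 3. Therefore the treewidth is 3.

3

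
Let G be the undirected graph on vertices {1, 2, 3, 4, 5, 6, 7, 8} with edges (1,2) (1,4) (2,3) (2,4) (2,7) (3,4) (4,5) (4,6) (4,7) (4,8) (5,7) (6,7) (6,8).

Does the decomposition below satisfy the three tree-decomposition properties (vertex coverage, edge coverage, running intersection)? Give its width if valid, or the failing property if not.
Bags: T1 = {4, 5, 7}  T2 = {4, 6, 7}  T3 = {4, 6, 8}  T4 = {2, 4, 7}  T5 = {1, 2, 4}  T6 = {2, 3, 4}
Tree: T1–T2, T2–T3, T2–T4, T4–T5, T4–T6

Checking the three conditions: (i) the bags cover all of {1, 2, 3, 4, 5, 6, 7, 8}; (ii) for each edge, some bag contains both endpoints; (iii) the bags containing any fixed vertex form a subtree. All hold, so the decomposition is valid with width 3 − 1 = 2.

Yes; width 2.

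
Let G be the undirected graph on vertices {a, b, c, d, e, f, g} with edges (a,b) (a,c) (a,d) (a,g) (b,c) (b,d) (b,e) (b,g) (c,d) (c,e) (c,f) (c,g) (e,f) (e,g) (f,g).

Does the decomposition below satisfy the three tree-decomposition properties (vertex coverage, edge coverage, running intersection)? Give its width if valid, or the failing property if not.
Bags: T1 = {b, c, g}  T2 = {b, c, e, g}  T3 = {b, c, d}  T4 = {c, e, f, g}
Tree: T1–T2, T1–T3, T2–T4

A tree decomposition must satisfy three properties: every vertex lies in some bag; for every edge, both endpoints lie together in some bag; and for every vertex, the bags containing it form a connected subtree. Here vertex a appears in no bag, so the decomposition is invalid.

No — vertex a appears in no bag.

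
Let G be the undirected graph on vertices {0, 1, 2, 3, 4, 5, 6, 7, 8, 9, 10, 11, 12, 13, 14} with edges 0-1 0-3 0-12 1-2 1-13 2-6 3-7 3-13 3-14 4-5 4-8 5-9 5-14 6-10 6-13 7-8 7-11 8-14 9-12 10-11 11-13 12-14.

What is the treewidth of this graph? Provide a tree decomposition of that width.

Treewidth 3.
One optimal decomposition is:
Bags: B1 = {2, 6, 10, 11}  B2 = {2, 6, 11, 13}  B3 = {1, 2, 11, 13}  B4 = {1, 7, 11, 13}  B5 = {1, 3, 7, 13}  B6 = {0, 1, 3, 7}  B7 = {0, 3, 7, 8}  B8 = {0, 3, 8, 14}  B9 = {0, 8, 12, 14}  B10 = {4, 8, 12, 14}  B11 = {4, 5, 12, 14}  B12 = {4, 5, 9, 12}
Tree: B1–B2, B2–B3, B3–B4, B4–B5, B5–B6, B6–B7, B7–B8, B8–B9, B9–B10, B10–B11, B11–B12

Every bag has size at most 4, so the width is 4 − 1 = 3 and tw(G) ≤ 3. For the lower bound: the 4 vertex sets {2,6,10}, {11}, {13}, {0,1,3,7} are disjoint, each induces a connected subgraph, and every pair is joined by at least one edge of G. Contracting each set to a single vertex therefore yields K_{4} as a minor, and since treewidth is minor-monotone, tw(G) ≥ tw(K_{4}) = 3. Hence tw(G) = 3 exactly.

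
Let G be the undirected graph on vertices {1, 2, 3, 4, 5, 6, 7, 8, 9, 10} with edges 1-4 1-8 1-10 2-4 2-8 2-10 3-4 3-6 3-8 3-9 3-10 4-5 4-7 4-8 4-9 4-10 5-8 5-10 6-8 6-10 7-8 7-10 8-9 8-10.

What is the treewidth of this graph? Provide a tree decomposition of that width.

Treewidth 3.
One optimal decomposition is:
Bags: B1 = {4, 5, 8, 10}  B2 = {2, 4, 8, 10}  B3 = {4, 7, 8, 10}  B4 = {1, 4, 8, 10}  B5 = {3, 4, 8, 10}  B6 = {3, 6, 8, 10}  B7 = {3, 4, 8, 9}
Tree: B1–B2, B1–B3, B2–B4, B2–B5, B5–B6, B5–B7

Every bag has size at most 4, so the width is 4 − 1 = 3 and tw(G) ≤ 3. On the other hand G contains the 4-clique {3, 4, 8, 9}. A clique must lie in a single bag of any decomposition, so no decomposition can have width below 3. Therefore the treewidth is 3.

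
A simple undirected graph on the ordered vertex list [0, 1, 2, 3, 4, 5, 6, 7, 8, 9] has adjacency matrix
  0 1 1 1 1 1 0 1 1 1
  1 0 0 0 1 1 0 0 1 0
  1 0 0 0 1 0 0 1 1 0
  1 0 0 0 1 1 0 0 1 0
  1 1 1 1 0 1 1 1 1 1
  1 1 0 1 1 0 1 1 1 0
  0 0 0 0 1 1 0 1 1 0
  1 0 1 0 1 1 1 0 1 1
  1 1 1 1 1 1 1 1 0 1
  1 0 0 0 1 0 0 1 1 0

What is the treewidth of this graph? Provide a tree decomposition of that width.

Each bag holds 5 vertices, so the decomposition has width 4, which upper-bounds the treewidth. Conversely, {0, 4, 7, 8, 9} is a clique of size 5, and the vertices of any clique must share a bag in every tree decomposition; so some bag has ≥ 5 vertices and tw(G) ≥ 4. Combining the bounds, tw(G) = 4.

Treewidth 4.
One such decomposition:
Bags: B1 = {0, 4, 7, 8, 9}  B2 = {0, 4, 5, 7, 8}  B3 = {0, 2, 4, 7, 8}  B4 = {0, 3, 4, 5, 8}  B5 = {4, 5, 6, 7, 8}  B6 = {0, 1, 4, 5, 8}
Tree: B1–B2, B2–B3, B2–B4, B2–B5, B2–B6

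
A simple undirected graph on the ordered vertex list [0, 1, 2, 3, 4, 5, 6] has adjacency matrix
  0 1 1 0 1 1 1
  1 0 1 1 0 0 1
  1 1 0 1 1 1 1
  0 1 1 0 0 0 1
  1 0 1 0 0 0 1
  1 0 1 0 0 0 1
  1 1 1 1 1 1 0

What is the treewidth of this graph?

A width-3 tree decomposition is:
Bags: B1 = {0, 1, 2, 6}  B2 = {1, 2, 3, 6}  B3 = {0, 2, 4, 6}  B4 = {0, 2, 5, 6}
Tree: B1–B2, B1–B3, B1–B4
Each bag holds 4 vertices, so the decomposition has width 3, which upper-bounds the treewidth. For the lower bound, the 4 vertices {0, 1, 2, 6} are pairwise adjacent, and any tree decomposition puts a clique entirely inside one bag — forcing width ≥ 3. Hence tw(G) = 3 exactly.

3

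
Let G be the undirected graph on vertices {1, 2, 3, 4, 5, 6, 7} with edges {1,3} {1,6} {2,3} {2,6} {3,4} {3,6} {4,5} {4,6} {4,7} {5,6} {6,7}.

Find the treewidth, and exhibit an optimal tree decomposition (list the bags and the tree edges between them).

Each bag holds 3 vertices, so the decomposition has width 2, which upper-bounds the treewidth. On the other hand G contains the 3-clique {1, 3, 6}. A clique must lie in a single bag of any decomposition, so no decomposition can have width below 2. The upper and lower bounds meet at 2, so that is the treewidth.

Treewidth 2.
Bags: B1 = {2, 3, 6}  B2 = {3, 4, 6}  B3 = {1, 3, 6}  B4 = {4, 6, 7}  B5 = {4, 5, 6}
Tree: B1–B2, B2–B3, B2–B4, B4–B5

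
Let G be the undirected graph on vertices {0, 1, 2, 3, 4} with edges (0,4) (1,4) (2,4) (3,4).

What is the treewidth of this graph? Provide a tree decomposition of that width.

Every bag has size at most 2, so the width is 2 − 1 = 1 and tw(G) ≤ 1. G has an edge, so its treewidth is at least 1. The upper and lower bounds meet at 1, so that is the treewidth.

Treewidth 1.
One such decomposition:
Bags: B1 = {2, 4}  B2 = {3, 4}  B3 = {0, 4}  B4 = {1, 4}
Tree: B1–B2, B1–B3, B2–B4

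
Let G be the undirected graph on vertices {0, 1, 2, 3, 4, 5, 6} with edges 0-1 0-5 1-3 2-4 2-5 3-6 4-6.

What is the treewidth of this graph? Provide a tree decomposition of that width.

Treewidth 2.
One optimal decomposition is:
Bags: B1 = {0, 2, 5}  B2 = {0, 1, 2}  B3 = {1, 2, 3}  B4 = {2, 3, 6}  B5 = {2, 4, 6}
Tree: B1–B2, B2–B3, B3–B4, B4–B5

The largest bag has 3 vertices, giving width 2; this decomposition certifies tw(G) ≤ 2. For the lower bound, G contains the cycle 2–5–0–1–3–6–4–2, so G is not a forest; only forests have treewidth ≤ 1, hence tw(G) ≥ 2. Hence tw(G) = 2 exactly.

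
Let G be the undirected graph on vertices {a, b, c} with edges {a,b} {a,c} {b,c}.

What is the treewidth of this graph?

A width-2 tree decomposition is:
Bags: B1 = {a, b, c}
Tree: (single bag)
A single bag containing all 3 vertices is trivially a valid decomposition of width 2. Conversely, {a, b, c} is a clique of size 3, and the vertices of any clique must share a bag in every tree decomposition; so some bag has ≥ 3 vertices and tw(G) ≥ 2. Combining the bounds, tw(G) = 2.

2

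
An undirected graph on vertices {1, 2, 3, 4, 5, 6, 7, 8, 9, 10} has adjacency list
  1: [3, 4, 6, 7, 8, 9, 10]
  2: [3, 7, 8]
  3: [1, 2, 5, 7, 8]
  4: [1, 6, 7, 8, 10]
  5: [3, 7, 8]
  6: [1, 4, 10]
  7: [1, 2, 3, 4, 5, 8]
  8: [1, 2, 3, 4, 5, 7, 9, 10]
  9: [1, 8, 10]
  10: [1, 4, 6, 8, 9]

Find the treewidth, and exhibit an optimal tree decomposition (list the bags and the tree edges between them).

The largest bag has 4 vertices, giving width 3; this decomposition certifies tw(G) ≤ 3. For the lower bound, the 4 vertices {1, 8, 9, 10} are pairwise adjacent, and any tree decomposition puts a clique entirely inside one bag — forcing width ≥ 3. Therefore the treewidth is 3.

Treewidth 3.
One such decomposition:
Bags: B1 = {1, 4, 8, 10}  B2 = {1, 4, 7, 8}  B3 = {1, 3, 7, 8}  B4 = {1, 8, 9, 10}  B5 = {3, 5, 7, 8}  B6 = {2, 3, 7, 8}  B7 = {1, 4, 6, 10}
Tree: B1–B2, B2–B3, B1–B4, B3–B5, B5–B6, B1–B7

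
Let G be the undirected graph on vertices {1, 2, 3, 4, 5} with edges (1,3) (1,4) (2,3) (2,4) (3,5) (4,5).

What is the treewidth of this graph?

A width-2 tree decomposition is:
Bags: B1 = {3, 4, 5}  B2 = {1, 3, 4}  B3 = {2, 3, 4}
Tree: B1–B2, B2–B3
Every bag has size at most 3, so the width is 3 − 1 = 2 and tw(G) ≤ 2. For the lower bound, G contains the cycle 5–4–1–3–5, so G is not a forest; only forests have treewidth ≤ 1, hence tw(G) ≥ 2. Combining the bounds, tw(G) = 2.

2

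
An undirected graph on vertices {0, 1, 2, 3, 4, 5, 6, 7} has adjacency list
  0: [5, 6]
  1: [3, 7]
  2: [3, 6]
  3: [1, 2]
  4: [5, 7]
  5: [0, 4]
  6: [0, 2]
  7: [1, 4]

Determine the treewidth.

A width-2 tree decomposition is:
Bags: B1 = {1, 4, 7}  B2 = {1, 3, 4}  B3 = {2, 3, 4}  B4 = {2, 4, 6}  B5 = {0, 4, 6}  B6 = {0, 4, 5}
Tree: B1–B2, B2–B3, B3–B4, B4–B5, B5–B6
Each bag holds 3 vertices, so the decomposition has width 2, which upper-bounds the treewidth. For the lower bound, G contains the cycle 4–7–1–3–2–6–0–5–4, so G is not a forest; only forests have treewidth ≤ 1, hence tw(G) ≥ 2. Therefore the treewidth is 2.

2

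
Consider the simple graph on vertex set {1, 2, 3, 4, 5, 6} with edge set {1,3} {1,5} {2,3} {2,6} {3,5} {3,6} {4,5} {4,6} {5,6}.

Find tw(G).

2

A width-2 tree decomposition is:
Bags: B1 = {2, 3, 6}  B2 = {3, 5, 6}  B3 = {4, 5, 6}  B4 = {1, 3, 5}
Tree: B1–B2, B2–B3, B2–B4
Each bag holds 3 vertices, so the decomposition has width 2, which upper-bounds the treewidth. On the other hand G contains the 3-clique {2, 3, 6}. A clique must lie in a single bag of any decomposition, so no decomposition can have width below 2. Combining the bounds, tw(G) = 2.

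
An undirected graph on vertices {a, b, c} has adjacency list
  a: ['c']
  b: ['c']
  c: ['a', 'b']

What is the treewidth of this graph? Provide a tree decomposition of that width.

Every bag has size at most 2, so the width is 2 − 1 = 1 and tw(G) ≤ 1. Since G has at least one edge (e.g. b–c), it is not an edgeless graph, so tw(G) ≥ 1. Hence tw(G) = 1 exactly.

Treewidth 1.
One optimal decomposition is:
Bags: B1 = {b, c}  B2 = {a, c}
Tree: B1–B2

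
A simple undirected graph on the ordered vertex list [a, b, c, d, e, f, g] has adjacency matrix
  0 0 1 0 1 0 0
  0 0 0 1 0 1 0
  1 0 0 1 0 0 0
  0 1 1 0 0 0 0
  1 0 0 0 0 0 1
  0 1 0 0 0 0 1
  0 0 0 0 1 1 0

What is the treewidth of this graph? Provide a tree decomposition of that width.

Treewidth 2.
Bags: B1 = {a, e, g}  B2 = {a, c, g}  B3 = {c, d, g}  B4 = {b, d, g}  B5 = {b, f, g}
Tree: B1–B2, B2–B3, B3–B4, B4–B5

Each bag holds 3 vertices, so the decomposition has width 2, which upper-bounds the treewidth. Since g–e–a–c–d–b–f–g is a cycle in G, G is not acyclic. Forests are exactly the graphs of treewidth ≤ 1, so tw(G) ≥ 2. The upper and lower bounds meet at 2, so that is the treewidth.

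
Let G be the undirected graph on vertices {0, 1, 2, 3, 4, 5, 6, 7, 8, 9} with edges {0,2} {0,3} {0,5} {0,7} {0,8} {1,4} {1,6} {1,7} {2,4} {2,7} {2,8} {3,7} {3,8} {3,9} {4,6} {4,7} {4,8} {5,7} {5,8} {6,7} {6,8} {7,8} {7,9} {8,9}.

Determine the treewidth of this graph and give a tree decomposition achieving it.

Every bag has size at most 4, so the width is 4 − 1 = 3 and tw(G) ≤ 3. On the other hand G contains the 4-clique {0, 2, 7, 8}. A clique must lie in a single bag of any decomposition, so no decomposition can have width below 3. Therefore the treewidth is 3.

Treewidth 3.
Bags: B1 = {4, 6, 7, 8}  B2 = {2, 4, 7, 8}  B3 = {0, 2, 7, 8}  B4 = {0, 5, 7, 8}  B5 = {0, 3, 7, 8}  B6 = {3, 7, 8, 9}  B7 = {1, 4, 6, 7}
Tree: B1–B2, B2–B3, B3–B4, B4–B5, B5–B6, B1–B7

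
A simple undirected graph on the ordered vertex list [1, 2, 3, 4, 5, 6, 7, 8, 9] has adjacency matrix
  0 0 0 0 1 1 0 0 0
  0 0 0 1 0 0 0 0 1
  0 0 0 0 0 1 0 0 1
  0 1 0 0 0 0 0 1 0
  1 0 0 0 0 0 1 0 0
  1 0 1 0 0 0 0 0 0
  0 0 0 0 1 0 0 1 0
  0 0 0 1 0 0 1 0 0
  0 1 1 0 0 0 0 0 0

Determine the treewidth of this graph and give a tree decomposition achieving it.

Each bag holds 3 vertices, so the decomposition has width 2, which upper-bounds the treewidth. For the lower bound, G contains the cycle 1–6–3–9–2–4–8–7–5–1, so G is not a forest; only forests have treewidth ≤ 1, hence tw(G) ≥ 2. Combining the bounds, tw(G) = 2.

Treewidth 2.
One such decomposition:
Bags: B1 = {1, 3, 6}  B2 = {1, 3, 9}  B3 = {1, 2, 9}  B4 = {1, 2, 4}  B5 = {1, 4, 8}  B6 = {1, 7, 8}  B7 = {1, 5, 7}
Tree: B1–B2, B2–B3, B3–B4, B4–B5, B5–B6, B6–B7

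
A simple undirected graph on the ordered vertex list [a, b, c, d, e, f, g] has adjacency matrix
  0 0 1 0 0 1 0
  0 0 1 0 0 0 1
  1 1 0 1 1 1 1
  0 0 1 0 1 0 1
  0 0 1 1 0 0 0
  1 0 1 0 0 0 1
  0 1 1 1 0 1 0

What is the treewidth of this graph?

2

A width-2 tree decomposition is:
Bags: B1 = {b, c, g}  B2 = {c, f, g}  B3 = {c, d, g}  B4 = {a, c, f}  B5 = {c, d, e}
Tree: B1–B2, B1–B3, B2–B4, B3–B5
The largest bag has 3 vertices, giving width 2; this decomposition certifies tw(G) ≤ 2. On the other hand G contains the 3-clique {c, d, g}. A clique must lie in a single bag of any decomposition, so no decomposition can have width below 2. The upper and lower bounds meet at 2, so that is the treewidth.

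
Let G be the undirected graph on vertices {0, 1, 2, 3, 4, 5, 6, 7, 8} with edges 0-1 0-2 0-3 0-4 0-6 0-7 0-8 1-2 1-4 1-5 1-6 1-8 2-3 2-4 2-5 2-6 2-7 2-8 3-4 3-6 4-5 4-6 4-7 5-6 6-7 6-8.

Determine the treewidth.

A width-4 tree decomposition is:
Bags: B1 = {0, 1, 2, 4, 6}  B2 = {0, 1, 2, 6, 8}  B3 = {0, 2, 4, 6, 7}  B4 = {0, 2, 3, 4, 6}  B5 = {1, 2, 4, 5, 6}
Tree: B1–B2, B1–B3, B3–B4, B1–B5
Each bag holds 5 vertices, so the decomposition has width 4, which upper-bounds the treewidth. For the lower bound, the 5 vertices {0, 1, 2, 6, 8} are pairwise adjacent, and any tree decomposition puts a clique entirely inside one bag — forcing width ≥ 4. Hence tw(G) = 4 exactly.

4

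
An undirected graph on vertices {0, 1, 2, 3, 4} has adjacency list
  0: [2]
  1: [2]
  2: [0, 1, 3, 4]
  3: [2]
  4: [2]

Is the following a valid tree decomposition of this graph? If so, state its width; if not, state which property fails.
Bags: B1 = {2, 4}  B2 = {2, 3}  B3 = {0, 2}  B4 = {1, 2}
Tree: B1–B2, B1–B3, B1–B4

Every vertex of G appears in some bag (union = {0, 1, 2, 3, 4}); every edge is covered by a bag; and for each vertex v the set of bags containing v is connected in the bag tree. The decomposition is therefore valid. The largest bag has 2 vertices, so the width is 1.

Yes; width 1.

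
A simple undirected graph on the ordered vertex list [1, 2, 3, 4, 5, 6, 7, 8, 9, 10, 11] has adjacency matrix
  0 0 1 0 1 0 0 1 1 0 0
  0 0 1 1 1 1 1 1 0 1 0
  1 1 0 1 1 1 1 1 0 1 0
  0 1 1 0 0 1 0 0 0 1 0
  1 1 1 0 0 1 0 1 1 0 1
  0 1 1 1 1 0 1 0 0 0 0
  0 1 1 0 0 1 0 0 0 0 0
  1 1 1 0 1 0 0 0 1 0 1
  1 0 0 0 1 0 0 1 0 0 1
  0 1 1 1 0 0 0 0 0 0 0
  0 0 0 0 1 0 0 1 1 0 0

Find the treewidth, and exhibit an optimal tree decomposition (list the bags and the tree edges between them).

The largest bag has 4 vertices, giving width 3; this decomposition certifies tw(G) ≤ 3. For the lower bound, the 4 vertices {5, 8, 9, 11} are pairwise adjacent, and any tree decomposition puts a clique entirely inside one bag — forcing width ≥ 3. Hence tw(G) = 3 exactly.

Treewidth 3.
Bags: B1 = {2, 3, 5, 6}  B2 = {2, 3, 5, 8}  B3 = {2, 3, 6, 7}  B4 = {1, 3, 5, 8}  B5 = {1, 5, 8, 9}  B6 = {5, 8, 9, 11}  B7 = {2, 3, 4, 6}  B8 = {2, 3, 4, 10}
Tree: B1–B2, B1–B3, B2–B4, B4–B5, B5–B6, B1–B7, B7–B8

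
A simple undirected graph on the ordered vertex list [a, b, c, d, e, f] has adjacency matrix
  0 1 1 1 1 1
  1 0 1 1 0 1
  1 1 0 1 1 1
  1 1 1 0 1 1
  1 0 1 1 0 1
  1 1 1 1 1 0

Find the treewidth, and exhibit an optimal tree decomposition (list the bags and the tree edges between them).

Treewidth 4.
Bags: B1 = {a, b, c, d, f}  B2 = {a, c, d, e, f}
Tree: B1–B2

Each bag holds 5 vertices, so the decomposition has width 4, which upper-bounds the treewidth. For the lower bound, the 5 vertices {a, c, d, e, f} are pairwise adjacent, and any tree decomposition puts a clique entirely inside one bag — forcing width ≥ 4. Hence tw(G) = 4 exactly.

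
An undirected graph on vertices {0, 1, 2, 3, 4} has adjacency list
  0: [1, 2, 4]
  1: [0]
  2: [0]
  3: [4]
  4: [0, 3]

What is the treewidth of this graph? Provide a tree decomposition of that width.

The largest bag has 2 vertices, giving width 1; this decomposition certifies tw(G) ≤ 1. G has an edge, so its treewidth is at least 1. Hence tw(G) = 1 exactly.

Treewidth 1.
One optimal decomposition is:
Bags: B1 = {0, 4}  B2 = {3, 4}  B3 = {0, 1}  B4 = {0, 2}
Tree: B1–B2, B1–B3, B3–B4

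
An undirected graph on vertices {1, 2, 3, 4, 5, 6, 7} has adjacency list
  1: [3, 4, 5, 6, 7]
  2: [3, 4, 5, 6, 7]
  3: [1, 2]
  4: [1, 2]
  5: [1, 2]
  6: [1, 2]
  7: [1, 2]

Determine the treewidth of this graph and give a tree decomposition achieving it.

Treewidth 2.
Bags: B1 = {1, 2, 4}  B2 = {1, 2, 3}  B3 = {1, 2, 6}  B4 = {1, 2, 7}  B5 = {1, 2, 5}
Tree: B1–B2, B2–B3, B3–B4, B4–B5

The largest bag has 3 vertices, giving width 2; this decomposition certifies tw(G) ≤ 2. For the lower bound, G contains the cycle 2–4–1–3–2, so G is not a forest; only forests have treewidth ≤ 1, hence tw(G) ≥ 2. Therefore the treewidth is 2.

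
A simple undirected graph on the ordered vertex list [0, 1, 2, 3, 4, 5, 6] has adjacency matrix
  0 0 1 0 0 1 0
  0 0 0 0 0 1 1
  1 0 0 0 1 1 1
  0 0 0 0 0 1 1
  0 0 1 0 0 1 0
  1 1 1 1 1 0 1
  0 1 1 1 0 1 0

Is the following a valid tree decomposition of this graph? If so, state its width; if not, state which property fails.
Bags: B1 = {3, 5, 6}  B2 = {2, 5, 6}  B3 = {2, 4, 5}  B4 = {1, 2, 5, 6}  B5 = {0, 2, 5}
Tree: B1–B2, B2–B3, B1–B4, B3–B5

No — bags containing vertex 2 are not connected in the tree.

A tree decomposition must satisfy three properties: every vertex lies in some bag; for every edge, both endpoints lie together in some bag; and for every vertex, the bags containing it form a connected subtree. Here bags containing vertex 2 are not connected in the tree, so the decomposition is invalid.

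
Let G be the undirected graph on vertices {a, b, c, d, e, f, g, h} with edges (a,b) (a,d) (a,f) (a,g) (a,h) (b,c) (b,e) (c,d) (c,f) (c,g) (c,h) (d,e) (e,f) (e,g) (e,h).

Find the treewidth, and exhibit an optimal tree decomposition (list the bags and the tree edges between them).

Every bag has size at most 4, so the width is 4 − 1 = 3 and tw(G) ≤ 3. For the lower bound: the 4 vertex sets {a,b}, {c,g}, {e}, {f} are disjoint, each induces a connected subgraph, and every pair is joined by at least one edge of G. Contracting each set to a single vertex therefore yields K_{4} as a minor, and since treewidth is minor-monotone, tw(G) ≥ tw(K_{4}) = 3. Hence tw(G) = 3 exactly.

Treewidth 3.
Bags: B1 = {a, b, c, e}  B2 = {a, c, e, g}  B3 = {a, c, e, f}  B4 = {a, c, d, e}  B5 = {a, c, e, h}
Tree: B1–B2, B2–B3, B3–B4, B4–B5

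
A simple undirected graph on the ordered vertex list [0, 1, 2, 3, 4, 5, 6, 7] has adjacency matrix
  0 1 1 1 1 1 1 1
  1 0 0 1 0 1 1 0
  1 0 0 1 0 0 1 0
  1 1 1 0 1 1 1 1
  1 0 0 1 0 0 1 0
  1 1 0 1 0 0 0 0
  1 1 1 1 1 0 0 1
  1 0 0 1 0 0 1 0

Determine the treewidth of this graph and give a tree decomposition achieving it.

Each bag holds 4 vertices, so the decomposition has width 3, which upper-bounds the treewidth. Conversely, {0, 1, 3, 5} is a clique of size 4, and the vertices of any clique must share a bag in every tree decomposition; so some bag has ≥ 4 vertices and tw(G) ≥ 3. Therefore the treewidth is 3.

Treewidth 3.
Bags: B1 = {0, 1, 3, 6}  B2 = {0, 2, 3, 6}  B3 = {0, 1, 3, 5}  B4 = {0, 3, 4, 6}  B5 = {0, 3, 6, 7}
Tree: B1–B2, B1–B3, B2–B4, B1–B5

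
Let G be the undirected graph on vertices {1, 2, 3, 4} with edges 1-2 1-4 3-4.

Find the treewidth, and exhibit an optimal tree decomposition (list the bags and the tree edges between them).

Every bag has size at most 2, so the width is 2 − 1 = 1 and tw(G) ≤ 1. Since G has at least one edge (e.g. 2–1), it is not an edgeless graph, so tw(G) ≥ 1. Hence tw(G) = 1 exactly.

Treewidth 1.
Bags: B1 = {1, 2}  B2 = {1, 4}  B3 = {3, 4}
Tree: B1–B2, B2–B3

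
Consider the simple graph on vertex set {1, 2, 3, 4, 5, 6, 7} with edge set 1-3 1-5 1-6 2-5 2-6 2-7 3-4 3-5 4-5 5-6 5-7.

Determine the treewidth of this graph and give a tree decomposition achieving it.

Treewidth 2.
Bags: B1 = {1, 3, 5}  B2 = {1, 5, 6}  B3 = {2, 5, 6}  B4 = {2, 5, 7}  B5 = {3, 4, 5}
Tree: B1–B2, B2–B3, B3–B4, B1–B5

The largest bag has 3 vertices, giving width 2; this decomposition certifies tw(G) ≤ 2. On the other hand G contains the 3-clique {1, 3, 5}. A clique must lie in a single bag of any decomposition, so no decomposition can have width below 2. Combining the bounds, tw(G) = 2.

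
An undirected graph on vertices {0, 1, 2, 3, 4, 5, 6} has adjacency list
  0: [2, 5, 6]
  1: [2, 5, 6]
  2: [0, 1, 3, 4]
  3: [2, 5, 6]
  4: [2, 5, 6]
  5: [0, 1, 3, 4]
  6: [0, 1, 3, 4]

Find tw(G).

A width-3 tree decomposition is:
Bags: B1 = {2, 4, 5, 6}  B2 = {2, 3, 5, 6}  B3 = {0, 2, 5, 6}  B4 = {1, 2, 5, 6}
Tree: B1–B2, B2–B3, B3–B4
Each bag holds 4 vertices, so the decomposition has width 3, which upper-bounds the treewidth. For the lower bound: the 4 vertex sets {4,6}, {2,3}, {5}, {0} are disjoint, each induces a connected subgraph, and every pair is joined by at least one edge of G. Contracting each set to a single vertex therefore yields K_{4} as a minor, and since treewidth is minor-monotone, tw(G) ≥ tw(K_{4}) = 3. Hence tw(G) = 3 exactly.

3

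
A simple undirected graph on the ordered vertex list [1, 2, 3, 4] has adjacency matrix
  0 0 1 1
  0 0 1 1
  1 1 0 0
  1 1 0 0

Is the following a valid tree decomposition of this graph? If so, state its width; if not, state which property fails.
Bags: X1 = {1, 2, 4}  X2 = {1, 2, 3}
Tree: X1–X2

Yes; width 2.

Vertex coverage: the bags together contain {1, 2, 3, 4}, the full vertex set. Edge coverage: each edge of G has both endpoints in at least one bag. Running intersection: for every vertex, the bags containing it form a connected subtree. All three properties hold, so this is a valid tree decomposition of width max|bag| − 1 = 2, and hence tw(G) ≤ 2.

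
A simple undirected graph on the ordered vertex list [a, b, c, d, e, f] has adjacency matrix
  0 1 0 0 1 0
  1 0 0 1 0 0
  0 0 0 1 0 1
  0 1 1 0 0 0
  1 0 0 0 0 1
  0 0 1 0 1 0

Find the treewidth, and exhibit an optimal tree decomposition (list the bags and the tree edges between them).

Every bag has size at most 3, so the width is 3 − 1 = 2 and tw(G) ≤ 2. Since f–e–a–b–d–c–f is a cycle in G, G is not acyclic. Forests are exactly the graphs of treewidth ≤ 1, so tw(G) ≥ 2. Hence tw(G) = 2 exactly.

Treewidth 2.
One optimal decomposition is:
Bags: B1 = {a, e, f}  B2 = {a, b, f}  B3 = {b, d, f}  B4 = {c, d, f}
Tree: B1–B2, B2–B3, B3–B4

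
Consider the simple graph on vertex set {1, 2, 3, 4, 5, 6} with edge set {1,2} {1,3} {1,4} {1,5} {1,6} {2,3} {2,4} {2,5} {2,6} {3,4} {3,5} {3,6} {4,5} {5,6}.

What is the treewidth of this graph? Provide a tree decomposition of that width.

Every bag has size at most 5, so the width is 5 − 1 = 4 and tw(G) ≤ 4. On the other hand G contains the 5-clique {1, 2, 3, 4, 5}. A clique must lie in a single bag of any decomposition, so no decomposition can have width below 4. The upper and lower bounds meet at 4, so that is the treewidth.

Treewidth 4.
One such decomposition:
Bags: B1 = {1, 2, 3, 4, 5}  B2 = {1, 2, 3, 5, 6}
Tree: B1–B2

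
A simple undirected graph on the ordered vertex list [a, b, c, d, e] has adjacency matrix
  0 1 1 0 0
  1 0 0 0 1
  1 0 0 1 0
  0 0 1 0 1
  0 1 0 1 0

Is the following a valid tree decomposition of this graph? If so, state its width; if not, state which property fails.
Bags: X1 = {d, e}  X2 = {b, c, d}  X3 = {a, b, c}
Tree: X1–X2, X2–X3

No — edge (b,e) lies in no bag.

A tree decomposition must satisfy three properties: every vertex lies in some bag; for every edge, both endpoints lie together in some bag; and for every vertex, the bags containing it form a connected subtree. Here edge (b,e) lies in no bag, so the decomposition is invalid.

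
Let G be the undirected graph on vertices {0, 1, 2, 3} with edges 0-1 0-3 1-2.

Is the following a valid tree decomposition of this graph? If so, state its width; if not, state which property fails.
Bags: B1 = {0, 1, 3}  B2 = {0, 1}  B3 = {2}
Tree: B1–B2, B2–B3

A tree decomposition must satisfy three properties: every vertex lies in some bag; for every edge, both endpoints lie together in some bag; and for every vertex, the bags containing it form a connected subtree. Here edge (1,2) lies in no bag, so the decomposition is invalid.

No — edge (1,2) lies in no bag.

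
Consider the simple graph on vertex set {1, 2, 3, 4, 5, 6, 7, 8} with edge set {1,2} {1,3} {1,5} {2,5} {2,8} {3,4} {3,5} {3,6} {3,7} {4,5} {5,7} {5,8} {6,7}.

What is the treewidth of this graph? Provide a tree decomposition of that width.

Every bag has size at most 3, so the width is 3 − 1 = 2 and tw(G) ≤ 2. For the lower bound, the 3 vertices {2, 5, 8} are pairwise adjacent, and any tree decomposition puts a clique entirely inside one bag — forcing width ≥ 2. Hence tw(G) = 2 exactly.

Treewidth 2.
One optimal decomposition is:
Bags: B1 = {1, 3, 5}  B2 = {3, 5, 7}  B3 = {1, 2, 5}  B4 = {3, 4, 5}  B5 = {3, 6, 7}  B6 = {2, 5, 8}
Tree: B1–B2, B1–B3, B2–B4, B2–B5, B3–B6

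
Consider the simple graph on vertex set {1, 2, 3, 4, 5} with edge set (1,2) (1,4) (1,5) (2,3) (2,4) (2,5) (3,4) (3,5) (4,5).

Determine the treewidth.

A width-3 tree decomposition is:
Bags: B1 = {1, 2, 4, 5}  B2 = {2, 3, 4, 5}
Tree: B1–B2
Each bag holds 4 vertices, so the decomposition has width 3, which upper-bounds the treewidth. On the other hand G contains the 4-clique {1, 2, 4, 5}. A clique must lie in a single bag of any decomposition, so no decomposition can have width below 3. Hence tw(G) = 3 exactly.

3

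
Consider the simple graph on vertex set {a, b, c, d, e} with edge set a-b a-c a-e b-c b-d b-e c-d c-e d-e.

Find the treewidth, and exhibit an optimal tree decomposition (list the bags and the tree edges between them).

Treewidth 3.
One such decomposition:
Bags: B1 = {b, c, d, e}  B2 = {a, b, c, e}
Tree: B1–B2

Every bag has size at most 4, so the width is 4 − 1 = 3 and tw(G) ≤ 3. On the other hand G contains the 4-clique {b, c, d, e}. A clique must lie in a single bag of any decomposition, so no decomposition can have width below 3. Combining the bounds, tw(G) = 3.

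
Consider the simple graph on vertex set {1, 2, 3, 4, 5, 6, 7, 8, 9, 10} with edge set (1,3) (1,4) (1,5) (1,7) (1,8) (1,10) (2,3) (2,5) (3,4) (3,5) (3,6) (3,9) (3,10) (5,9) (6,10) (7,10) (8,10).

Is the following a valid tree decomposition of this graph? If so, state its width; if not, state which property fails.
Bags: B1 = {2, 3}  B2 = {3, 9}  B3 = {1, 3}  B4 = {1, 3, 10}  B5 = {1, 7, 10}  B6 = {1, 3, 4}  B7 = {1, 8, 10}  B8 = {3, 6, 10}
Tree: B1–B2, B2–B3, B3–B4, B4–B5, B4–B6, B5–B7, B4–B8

No — vertex 5 appears in no bag.

A tree decomposition must satisfy three properties: every vertex lies in some bag; for every edge, both endpoints lie together in some bag; and for every vertex, the bags containing it form a connected subtree. Here vertex 5 appears in no bag, so the decomposition is invalid.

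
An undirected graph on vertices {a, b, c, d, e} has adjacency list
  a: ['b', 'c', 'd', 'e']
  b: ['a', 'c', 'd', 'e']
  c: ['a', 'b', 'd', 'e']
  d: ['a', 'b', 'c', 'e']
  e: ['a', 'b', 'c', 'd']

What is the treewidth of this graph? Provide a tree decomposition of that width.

With just one bag of size 5, the width is 5 − 1 = 4, so tw(G) ≤ 4. For the lower bound, the 5 vertices {a, b, c, d, e} are pairwise adjacent, and any tree decomposition puts a clique entirely inside one bag — forcing width ≥ 4. Therefore the treewidth is 4.

Treewidth 4.
Bags: B1 = {a, b, c, d, e}
Tree: (single bag)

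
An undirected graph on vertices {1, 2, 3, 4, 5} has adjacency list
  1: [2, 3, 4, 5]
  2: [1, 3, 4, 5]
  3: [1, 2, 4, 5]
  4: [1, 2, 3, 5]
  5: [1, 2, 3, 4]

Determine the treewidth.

A width-4 tree decomposition is:
Bags: B1 = {1, 2, 3, 4, 5}
Tree: (single bag)
A single bag containing all 5 vertices is trivially a valid decomposition of width 4. For the lower bound, the 5 vertices {1, 2, 3, 4, 5} are pairwise adjacent, and any tree decomposition puts a clique entirely inside one bag — forcing width ≥ 4. Combining the bounds, tw(G) = 4.

4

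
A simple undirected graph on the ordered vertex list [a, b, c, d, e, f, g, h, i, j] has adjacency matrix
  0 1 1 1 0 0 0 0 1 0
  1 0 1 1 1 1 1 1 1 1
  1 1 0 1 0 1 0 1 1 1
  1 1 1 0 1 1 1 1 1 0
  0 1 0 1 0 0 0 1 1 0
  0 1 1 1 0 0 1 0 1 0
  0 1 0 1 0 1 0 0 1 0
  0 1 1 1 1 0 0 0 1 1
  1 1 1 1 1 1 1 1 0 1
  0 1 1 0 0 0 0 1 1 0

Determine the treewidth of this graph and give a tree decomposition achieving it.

Treewidth 4.
One such decomposition:
Bags: B1 = {b, c, d, h, i}  B2 = {b, c, h, i, j}  B3 = {b, d, e, h, i}  B4 = {a, b, c, d, i}  B5 = {b, c, d, f, i}  B6 = {b, d, f, g, i}
Tree: B1–B2, B1–B3, B1–B4, B4–B5, B5–B6

Every bag has size at most 5, so the width is 5 − 1 = 4 and tw(G) ≤ 4. Conversely, {b, d, f, g, i} is a clique of size 5, and the vertices of any clique must share a bag in every tree decomposition; so some bag has ≥ 5 vertices and tw(G) ≥ 4. Therefore the treewidth is 4.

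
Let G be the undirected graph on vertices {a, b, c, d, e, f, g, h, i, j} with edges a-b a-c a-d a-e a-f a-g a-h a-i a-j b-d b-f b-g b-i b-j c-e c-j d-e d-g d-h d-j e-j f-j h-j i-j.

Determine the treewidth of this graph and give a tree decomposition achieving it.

Each bag holds 4 vertices, so the decomposition has width 3, which upper-bounds the treewidth. Conversely, {a, b, d, g} is a clique of size 4, and the vertices of any clique must share a bag in every tree decomposition; so some bag has ≥ 4 vertices and tw(G) ≥ 3. Hence tw(G) = 3 exactly.

Treewidth 3.
Bags: B1 = {a, b, d, j}  B2 = {a, d, e, j}  B3 = {a, b, d, g}  B4 = {a, b, f, j}  B5 = {a, b, i, j}  B6 = {a, c, e, j}  B7 = {a, d, h, j}
Tree: B1–B2, B1–B3, B1–B4, B4–B5, B2–B6, B2–B7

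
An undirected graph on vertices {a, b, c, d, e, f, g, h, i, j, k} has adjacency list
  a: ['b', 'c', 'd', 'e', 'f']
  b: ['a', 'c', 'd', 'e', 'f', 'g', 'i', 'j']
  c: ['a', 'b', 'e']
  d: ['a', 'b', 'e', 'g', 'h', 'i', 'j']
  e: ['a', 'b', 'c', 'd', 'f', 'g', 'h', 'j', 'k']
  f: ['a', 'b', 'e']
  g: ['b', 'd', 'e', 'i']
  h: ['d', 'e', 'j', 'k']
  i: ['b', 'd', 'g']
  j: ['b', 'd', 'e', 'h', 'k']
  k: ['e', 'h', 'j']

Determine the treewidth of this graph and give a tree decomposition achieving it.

Treewidth 3.
One optimal decomposition is:
Bags: B1 = {b, d, e, j}  B2 = {b, d, e, g}  B3 = {a, b, d, e}  B4 = {b, d, g, i}  B5 = {d, e, h, j}  B6 = {a, b, c, e}  B7 = {a, b, e, f}  B8 = {e, h, j, k}
Tree: B1–B2, B2–B3, B2–B4, B1–B5, B3–B6, B6–B7, B5–B8

Every bag has size at most 4, so the width is 4 − 1 = 3 and tw(G) ≤ 3. For the lower bound, the 4 vertices {d, e, h, j} are pairwise adjacent, and any tree decomposition puts a clique entirely inside one bag — forcing width ≥ 3. Combining the bounds, tw(G) = 3.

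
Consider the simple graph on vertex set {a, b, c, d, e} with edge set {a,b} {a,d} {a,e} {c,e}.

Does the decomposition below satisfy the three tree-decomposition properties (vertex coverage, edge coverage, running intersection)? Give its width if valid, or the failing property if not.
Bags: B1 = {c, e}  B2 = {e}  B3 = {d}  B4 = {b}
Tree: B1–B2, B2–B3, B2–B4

A tree decomposition must satisfy three properties: every vertex lies in some bag; for every edge, both endpoints lie together in some bag; and for every vertex, the bags containing it form a connected subtree. Here vertex a appears in no bag, so the decomposition is invalid.

No — vertex a appears in no bag.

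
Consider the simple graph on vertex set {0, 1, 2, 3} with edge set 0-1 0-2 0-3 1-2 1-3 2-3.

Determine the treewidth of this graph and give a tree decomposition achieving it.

With just one bag of size 4, the width is 4 − 1 = 3, so tw(G) ≤ 3. Conversely, {0, 1, 2, 3} is a clique of size 4, and the vertices of any clique must share a bag in every tree decomposition; so some bag has ≥ 4 vertices and tw(G) ≥ 3. The upper and lower bounds meet at 3, so that is the treewidth.

Treewidth 3.
One optimal decomposition is:
Bags: B1 = {0, 1, 2, 3}
Tree: (single bag)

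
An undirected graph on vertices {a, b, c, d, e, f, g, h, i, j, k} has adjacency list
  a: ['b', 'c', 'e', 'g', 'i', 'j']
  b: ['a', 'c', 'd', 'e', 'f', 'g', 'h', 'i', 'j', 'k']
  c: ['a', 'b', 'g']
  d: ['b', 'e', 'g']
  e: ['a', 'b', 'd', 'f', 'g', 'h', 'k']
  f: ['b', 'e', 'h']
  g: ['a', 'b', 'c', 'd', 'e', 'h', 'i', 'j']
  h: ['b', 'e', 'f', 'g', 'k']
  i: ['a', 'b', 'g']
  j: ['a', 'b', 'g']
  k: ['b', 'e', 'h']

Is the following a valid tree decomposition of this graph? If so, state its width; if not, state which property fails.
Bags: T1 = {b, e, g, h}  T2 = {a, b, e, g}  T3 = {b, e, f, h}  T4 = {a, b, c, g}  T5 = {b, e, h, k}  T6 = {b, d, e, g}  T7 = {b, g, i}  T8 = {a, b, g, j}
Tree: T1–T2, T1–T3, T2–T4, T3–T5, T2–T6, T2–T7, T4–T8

No — edge (a,i) lies in no bag.

A tree decomposition must satisfy three properties: every vertex lies in some bag; for every edge, both endpoints lie together in some bag; and for every vertex, the bags containing it form a connected subtree. Here edge (a,i) lies in no bag, so the decomposition is invalid.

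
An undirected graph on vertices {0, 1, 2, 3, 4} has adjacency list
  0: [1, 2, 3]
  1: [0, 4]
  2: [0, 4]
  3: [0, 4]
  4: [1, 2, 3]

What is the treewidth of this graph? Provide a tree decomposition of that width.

Each bag holds 3 vertices, so the decomposition has width 2, which upper-bounds the treewidth. Since 2–4–1–0–2 is a cycle in G, G is not acyclic. Forests are exactly the graphs of treewidth ≤ 1, so tw(G) ≥ 2. Hence tw(G) = 2 exactly.

Treewidth 2.
One optimal decomposition is:
Bags: B1 = {0, 2, 4}  B2 = {0, 1, 4}  B3 = {0, 3, 4}
Tree: B1–B2, B2–B3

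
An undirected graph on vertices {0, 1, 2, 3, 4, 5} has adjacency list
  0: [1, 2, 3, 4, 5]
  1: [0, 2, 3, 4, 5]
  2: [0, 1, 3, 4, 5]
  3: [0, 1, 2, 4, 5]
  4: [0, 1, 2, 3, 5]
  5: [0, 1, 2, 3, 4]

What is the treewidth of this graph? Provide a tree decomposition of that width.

Treewidth 5.
One optimal decomposition is:
Bags: B1 = {0, 1, 2, 3, 4, 5}
Tree: (single bag)

A single bag containing all 6 vertices is trivially a valid decomposition of width 5. On the other hand G contains the 6-clique {0, 1, 2, 3, 4, 5}. A clique must lie in a single bag of any decomposition, so no decomposition can have width below 5. Combining the bounds, tw(G) = 5.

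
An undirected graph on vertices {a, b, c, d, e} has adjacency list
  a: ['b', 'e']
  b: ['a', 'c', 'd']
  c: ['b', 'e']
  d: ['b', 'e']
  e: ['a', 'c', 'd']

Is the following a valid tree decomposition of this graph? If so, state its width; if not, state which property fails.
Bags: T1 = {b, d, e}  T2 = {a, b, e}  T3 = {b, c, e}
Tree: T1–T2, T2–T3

Yes; width 2.

Vertex coverage: the bags together contain {a, b, c, d, e}, the full vertex set. Edge coverage: each edge of G has both endpoints in at least one bag. Running intersection: for every vertex, the bags containing it form a connected subtree. All three properties hold, so this is a valid tree decomposition of width max|bag| − 1 = 2, and hence tw(G) ≤ 2.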